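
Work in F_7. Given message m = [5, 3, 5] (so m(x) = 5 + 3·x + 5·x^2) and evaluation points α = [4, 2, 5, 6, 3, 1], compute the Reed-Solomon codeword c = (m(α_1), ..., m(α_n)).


c = [6, 3, 5, 0, 3, 6]

Message polynomial: m(x) = 5 + 3·x + 5·x^2 (mod 7).
For each evaluation point α_i, compute m(α_i) mod 7:
  α_1 = 4: Horner steps 5 → 2 → 6, so m(4) = 6.
  α_2 = 2: Horner steps 5 → 6 → 3, so m(2) = 3.
  α_3 = 5: Horner steps 5 → 0 → 5, so m(5) = 5.
  α_4 = 6: Horner steps 5 → 5 → 0, so m(6) = 0.
  α_5 = 3: Horner steps 5 → 4 → 3, so m(3) = 3.
  α_6 = 1: Horner steps 5 → 1 → 6, so m(1) = 6.
Codeword c = [6, 3, 5, 0, 3, 6] ∈ F_7^6.


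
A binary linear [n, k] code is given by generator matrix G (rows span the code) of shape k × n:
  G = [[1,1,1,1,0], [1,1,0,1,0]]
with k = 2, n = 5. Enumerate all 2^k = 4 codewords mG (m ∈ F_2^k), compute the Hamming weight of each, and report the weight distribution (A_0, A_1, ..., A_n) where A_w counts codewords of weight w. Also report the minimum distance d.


Weight distribution: A_0 = 1, A_1 = 1, A_3 = 1, A_4 = 1. Minimum distance d = 1.

Enumerate all 2^2 = 4 messages m ∈ F_2^2.
For each, compute codeword c = mG in F_2^5, then tally its weight.
  m = 00 → c = 00000, weight = 0.
  m = 10 → c = 11110, weight = 4.
  m = 01 → c = 11010, weight = 3.
  m = 11 → c = 00100, weight = 1.
Tally weights:
  weight 0: 1 codewords.
  weight 1: 1 codewords.
  weight 3: 1 codewords.
  weight 4: 1 codewords.
Minimum distance d = smallest w > 0 with A_w > 0 = 1.
Sanity: Σ A_w = 4 = 2^2 = 4 ✓.


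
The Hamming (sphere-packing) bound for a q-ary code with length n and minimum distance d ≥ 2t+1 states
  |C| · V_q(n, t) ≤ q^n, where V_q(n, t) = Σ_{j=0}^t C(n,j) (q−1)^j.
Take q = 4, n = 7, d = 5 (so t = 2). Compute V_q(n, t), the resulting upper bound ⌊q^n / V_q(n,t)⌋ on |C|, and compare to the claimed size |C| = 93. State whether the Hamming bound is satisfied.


V_q(n, t) = 211, q^n = 16384, Hamming bound = 77, |C| = 93 > bound (violated).

Step 1: Compute V_q(n, t) = Σ_{j=0}^2 C(n, j) (q−1)^j.
  j = 0: C(7,0)·(3)^0 = 1·1 = 1.
  j = 1: C(7,1)·(3)^1 = 7·3 = 21.
  j = 2: C(7,2)·(3)^2 = 21·9 = 189.
  V_q(n, t) = 1 + 21 + 189 = 211.
Step 2: q^n = 4^7 = 16384.
Step 3: Hamming bound ⌊q^n / V_q(n,t)⌋ = ⌊16384/211⌋ = 77.
Step 4: Compare |C| = 93 to 77: violated.
The claimed |C| lies above the Hamming bound, so no 4-ary code of length 7 with d ≥ 5 can have 93 codewords.


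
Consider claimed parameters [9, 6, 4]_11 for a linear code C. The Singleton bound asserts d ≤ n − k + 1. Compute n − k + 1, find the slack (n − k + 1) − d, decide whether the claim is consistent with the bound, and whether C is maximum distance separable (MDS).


Singleton RHS = n − k + 1 = 4, slack = 0, bound satisfied, MDS.

Singleton bound: d ≤ n − k + 1.
Here n = 9, k = 6, so n − k + 1 = 4.
Given d = 4, check d ≤ 4: YES.
Slack = (n − k + 1) − d = 0.
The code is MDS (slack = 0).
Description: the claimed parameters are [9, 6, 4]_11; such a code would be MDS (meets Singleton bound).


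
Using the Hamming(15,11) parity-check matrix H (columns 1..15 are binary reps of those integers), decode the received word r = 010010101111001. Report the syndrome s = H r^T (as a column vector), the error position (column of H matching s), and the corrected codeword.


s = (1, 0, 1, 1)^T, error position = 11, corrected codeword c = 010010101101001

Compute s = H r^T mod 2 one row at a time:
  s_1 = 0 + 1 + 1 + 1 + 1 + 0 + 0 + 1 = 5 ≡ 1 (mod 2).
  s_2 = 0 + 1 + 0 + 1 + 1 + 0 + 0 + 1 = 4 ≡ 0 (mod 2).
  s_3 = 1 + 0 + 0 + 1 + 1 + 1 + 0 + 1 = 5 ≡ 1 (mod 2).
  s_4 = 0 + 0 + 1 + 1 + 1 + 1 + 0 + 1 = 5 ≡ 1 (mod 2).
s = (1, 0, 1, 1)^T — this equals column 11 of H (binary 1011), so error is at position 11.
Correct: flip bit 11 of r = 010010101111001 to get c = 010010101101001.


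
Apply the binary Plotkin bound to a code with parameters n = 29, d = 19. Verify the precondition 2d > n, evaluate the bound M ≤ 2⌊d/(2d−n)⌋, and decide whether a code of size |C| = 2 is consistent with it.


Plotkin bound M ≤ 4; given |C| = 2 ≤ bound (satisfied).

Check applicability: 2d = 38, n = 29.
2d − n = 9 > 0, so Plotkin applies.
Compute d/(2d−n) = 19/9 ≈ 2.1111.
⌊d/(2d−n)⌋ = 2.
Plotkin bound: M ≤ 2·2 = 4.
Given |C| = 2, check: satisfied.
This |C| is below the Plotkin bound.


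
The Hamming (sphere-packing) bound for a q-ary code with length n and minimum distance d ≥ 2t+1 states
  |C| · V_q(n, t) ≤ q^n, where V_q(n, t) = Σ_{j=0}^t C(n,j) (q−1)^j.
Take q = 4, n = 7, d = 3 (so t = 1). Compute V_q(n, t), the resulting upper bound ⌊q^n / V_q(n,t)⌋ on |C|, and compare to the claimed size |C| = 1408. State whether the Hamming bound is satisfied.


V_q(n, t) = 22, q^n = 16384, Hamming bound = 744, |C| = 1408 > bound (violated).

Step 1: Compute V_q(n, t) = Σ_{j=0}^1 C(n, j) (q−1)^j.
  j = 0: C(7,0)·(3)^0 = 1·1 = 1.
  j = 1: C(7,1)·(3)^1 = 7·3 = 21.
  V_q(n, t) = 1 + 21 = 22.
Step 2: q^n = 4^7 = 16384.
Step 3: Hamming bound ⌊q^n / V_q(n,t)⌋ = ⌊16384/22⌋ = 744.
Step 4: Compare |C| = 1408 to 744: violated.
The claimed |C| lies above the Hamming bound, so no 4-ary code of length 7 with d ≥ 3 can have 1408 codewords.


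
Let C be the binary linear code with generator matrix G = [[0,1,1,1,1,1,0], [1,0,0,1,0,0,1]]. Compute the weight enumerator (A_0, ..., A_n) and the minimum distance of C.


Weight distribution: A_0 = 1, A_3 = 1, A_5 = 1, A_6 = 1. Minimum distance d = 3.

Enumerate all 2^2 = 4 messages m ∈ F_2^2.
For each, compute codeword c = mG in F_2^7, then tally its weight.
  m = 00 → c = 0000000, weight = 0.
  m = 10 → c = 0111110, weight = 5.
  m = 01 → c = 1001001, weight = 3.
  m = 11 → c = 1110111, weight = 6.
Tally weights:
  weight 0: 1 codewords.
  weight 3: 1 codewords.
  weight 5: 1 codewords.
  weight 6: 1 codewords.
Minimum distance d = smallest w > 0 with A_w > 0 = 3.
Sanity: Σ A_w = 4 = 2^2 = 4 ✓.


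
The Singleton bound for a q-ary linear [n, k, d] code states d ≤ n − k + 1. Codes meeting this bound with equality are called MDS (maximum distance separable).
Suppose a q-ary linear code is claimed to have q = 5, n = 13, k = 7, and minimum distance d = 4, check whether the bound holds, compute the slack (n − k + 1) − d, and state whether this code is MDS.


Singleton RHS = n − k + 1 = 7, slack = 3, bound satisfied, not MDS.

Singleton bound: d ≤ n − k + 1.
Here n = 13, k = 7, so n − k + 1 = 7.
Given d = 4, check d ≤ 7: YES.
Slack = (n − k + 1) − d = 3.
The code is NOT MDS (slack = 3 > 0).
Description: the claimed parameters are [13, 7, 4]_5; such a code would be non-MDS.


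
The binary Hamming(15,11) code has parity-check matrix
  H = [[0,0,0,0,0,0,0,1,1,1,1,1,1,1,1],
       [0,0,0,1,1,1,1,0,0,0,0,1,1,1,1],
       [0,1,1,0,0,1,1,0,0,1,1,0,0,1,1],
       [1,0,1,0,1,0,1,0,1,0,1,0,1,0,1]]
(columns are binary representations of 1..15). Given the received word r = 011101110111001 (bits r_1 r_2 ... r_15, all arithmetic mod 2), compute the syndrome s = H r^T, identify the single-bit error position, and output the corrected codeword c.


s = (1, 1, 1, 0)^T, error position = 14, corrected codeword c = 011101110111011

Compute s = H r^T mod 2 one row at a time:
  s_1 = 1 + 0 + 1 + 1 + 1 + 0 + 0 + 1 = 5 ≡ 1 (mod 2).
  s_2 = 1 + 0 + 1 + 1 + 1 + 0 + 0 + 1 = 5 ≡ 1 (mod 2).
  s_3 = 1 + 1 + 1 + 1 + 1 + 1 + 0 + 1 = 7 ≡ 1 (mod 2).
  s_4 = 0 + 1 + 0 + 1 + 0 + 1 + 0 + 1 = 4 ≡ 0 (mod 2).
s = (1, 1, 1, 0)^T — this equals column 14 of H (binary 1110), so error is at position 14.
Correct: flip bit 14 of r = 011101110111001 to get c = 011101110111011.


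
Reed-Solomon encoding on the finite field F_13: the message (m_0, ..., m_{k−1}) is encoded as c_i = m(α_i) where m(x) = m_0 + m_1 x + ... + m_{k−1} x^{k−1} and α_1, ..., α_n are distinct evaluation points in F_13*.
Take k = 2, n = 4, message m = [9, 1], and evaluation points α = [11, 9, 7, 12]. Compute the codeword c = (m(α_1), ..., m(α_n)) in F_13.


c = [7, 5, 3, 8]

Message polynomial: m(x) = 9 + 1·x (mod 13).
For each evaluation point α_i, compute m(α_i) mod 13:
  α_1 = 11: Horner steps 1 → 7, so m(11) = 7.
  α_2 = 9: Horner steps 1 → 5, so m(9) = 5.
  α_3 = 7: Horner steps 1 → 3, so m(7) = 3.
  α_4 = 12: Horner steps 1 → 8, so m(12) = 8.
Codeword c = [7, 5, 3, 8] ∈ F_13^4.


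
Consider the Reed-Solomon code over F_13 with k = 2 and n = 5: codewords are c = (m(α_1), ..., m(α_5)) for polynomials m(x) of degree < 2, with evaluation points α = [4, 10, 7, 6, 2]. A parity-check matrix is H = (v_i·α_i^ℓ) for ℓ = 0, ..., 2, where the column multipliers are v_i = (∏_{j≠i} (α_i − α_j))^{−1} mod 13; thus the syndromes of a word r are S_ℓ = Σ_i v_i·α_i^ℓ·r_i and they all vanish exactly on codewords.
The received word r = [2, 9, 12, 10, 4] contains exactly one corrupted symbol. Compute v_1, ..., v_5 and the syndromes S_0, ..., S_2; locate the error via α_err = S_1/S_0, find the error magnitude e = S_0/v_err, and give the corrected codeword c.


S = (6, 10, 8), error at position 4, error magnitude e = 10, c = [2, 9, 12, 0, 4].

Step 1: column multipliers v_i = (∏_{j≠i}(α_i − α_j))^{−1} mod 13.
  i = 1 (α = 4): (4−10)(4−7)(4−6)(4−2) = (−6)·(−3)·(−2)·2 = −72 ≡ 6, so v_1 = 6^{−1} = 11 (mod 13).
  i = 2 (α = 10): (10−4)(10−7)(10−6)(10−2) = 6·3·4·8 = 576 ≡ 4, so v_2 = 4^{−1} = 10 (mod 13).
  i = 3 (α = 7): (7−4)(7−10)(7−6)(7−2) = 3·(−3)·1·5 = −45 ≡ 7, so v_3 = 7^{−1} = 2 (mod 13).
  i = 4 (α = 6): (6−4)(6−10)(6−7)(6−2) = 2·(−4)·(−1)·4 = 32 ≡ 6, so v_4 = 6^{−1} = 11 (mod 13).
  i = 5 (α = 2): (2−4)(2−10)(2−7)(2−6) = (−2)·(−8)·(−5)·(−4) = 320 ≡ 8, so v_5 = 8^{−1} = 5 (mod 13).
  v = [11, 10, 2, 11, 5].
Step 2: syndromes of r = [2, 9, 12, 10, 4] (all sums mod 13).
  S_0 = Σ v_i r_i = 11·2 + 10·9 + 2·12 + 11·10 + 5·4 = 266 ≡ 6.
  S_1 = Σ v_i α_i r_i = 11·4·2 + 10·10·9 + 2·7·12 + 11·6·10 + 5·2·4 = 1856 ≡ 10.
  α_i^2 mod 13 = [3, 9, 10, 10, 4].
  S_2 = Σ v_i α_i^2 r_i = 11·3·2 + 10·9·9 + 2·10·12 + 11·10·10 + 5·4·4 = 2296 ≡ 8.
  S = (6, 10, 8) ≠ 0, so r is not a codeword (an error is present).
Step 3: locate the error. For a single error e at position i, S_ℓ = v_i·e·α_i^ℓ, so α_err = S_1/S_0.
  S_0^{−1} = 6^{−1} = 11 (mod 13), so α_err = 10·11 = 110 ≡ 6 = α_4. Error position i = 4.
  Consistency check: S_2/S_1 = 8·4 = 32 ≡ 6 = α_err ✓ (single-error assumption holds).
Step 4: error magnitude e = S_0/v_4 = S_0·∏_{j≠4}(α_4 − α_j) = 6·6 = 36 ≡ 10 (mod 13).
Step 5: correct position 4: c_4 = r_4 − e = 10 − 10 ≡ 0 (mod 13). Hence c = [2, 9, 12, 0, 4].
  Check: interpolating c through the α_i gives m(x) = 6 + 12·x (degree < 2) with m(α_i) = c_i for every i, so c is indeed a codeword.


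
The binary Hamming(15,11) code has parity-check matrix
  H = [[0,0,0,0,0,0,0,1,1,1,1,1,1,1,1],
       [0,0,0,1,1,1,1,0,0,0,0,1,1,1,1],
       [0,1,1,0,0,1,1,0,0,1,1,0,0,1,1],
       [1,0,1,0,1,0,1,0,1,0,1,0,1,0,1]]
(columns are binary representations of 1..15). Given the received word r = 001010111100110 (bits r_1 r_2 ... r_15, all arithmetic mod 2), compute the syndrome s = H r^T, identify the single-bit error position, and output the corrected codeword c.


s = (1, 0, 0, 1)^T, error position = 9, corrected codeword c = 001010110100110

Compute s = H r^T mod 2 one row at a time:
  s_1 = 1 + 1 + 1 + 0 + 0 + 1 + 1 + 0 = 5 ≡ 1 (mod 2).
  s_2 = 0 + 1 + 0 + 1 + 0 + 1 + 1 + 0 = 4 ≡ 0 (mod 2).
  s_3 = 0 + 1 + 0 + 1 + 1 + 0 + 1 + 0 = 4 ≡ 0 (mod 2).
  s_4 = 0 + 1 + 1 + 1 + 1 + 0 + 1 + 0 = 5 ≡ 1 (mod 2).
s = (1, 0, 0, 1)^T — this equals column 9 of H (binary 1001), so error is at position 9.
Correct: flip bit 9 of r = 001010111100110 to get c = 001010110100110.


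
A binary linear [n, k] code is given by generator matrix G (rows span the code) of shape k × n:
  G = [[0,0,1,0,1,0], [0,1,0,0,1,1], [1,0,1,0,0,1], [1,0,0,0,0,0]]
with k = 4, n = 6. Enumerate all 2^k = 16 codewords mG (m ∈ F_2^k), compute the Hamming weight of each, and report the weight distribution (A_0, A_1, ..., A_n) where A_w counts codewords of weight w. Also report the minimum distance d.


Weight distribution: A_0 = 1, A_1 = 2, A_2 = 4, A_3 = 6, A_4 = 3. Minimum distance d = 1.

Enumerate all 2^4 = 16 messages m ∈ F_2^4.
For each, compute codeword c = mG in F_2^6, then tally its weight.
  m = 0000 → c = 000000, weight = 0.
  m = 1000 → c = 001010, weight = 2.
  m = 0100 → c = 010011, weight = 3.
  m = 1100 → c = 011001, weight = 3.
  m = 0010 → c = 101001, weight = 3.
  m = 1010 → c = 100011, weight = 3.
  m = 0110 → c = 111010, weight = 4.
  m = 1110 → c = 110000, weight = 2.
  m = 0001 → c = 100000, weight = 1.
  m = 1001 → c = 101010, weight = 3.
  m = 0101 → c = 110011, weight = 4.
  m = 1101 → c = 111001, weight = 4.
  m = 0011 → c = 001001, weight = 2.
  m = 1011 → c = 000011, weight = 2.
  m = 0111 → c = 011010, weight = 3.
  m = 1111 → c = 010000, weight = 1.
Tally weights:
  weight 0: 1 codewords.
  weight 1: 2 codewords.
  weight 2: 4 codewords.
  weight 3: 6 codewords.
  weight 4: 3 codewords.
Minimum distance d = smallest w > 0 with A_w > 0 = 1.
Sanity: Σ A_w = 16 = 2^4 = 16 ✓.


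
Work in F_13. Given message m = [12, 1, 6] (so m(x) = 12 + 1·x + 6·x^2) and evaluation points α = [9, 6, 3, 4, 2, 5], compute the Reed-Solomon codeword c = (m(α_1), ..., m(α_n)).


c = [0, 0, 4, 8, 12, 11]

Message polynomial: m(x) = 12 + 1·x + 6·x^2 (mod 13).
For each evaluation point α_i, compute m(α_i) mod 13:
  α_1 = 9: Horner steps 6 → 3 → 0, so m(9) = 0.
  α_2 = 6: Horner steps 6 → 11 → 0, so m(6) = 0.
  α_3 = 3: Horner steps 6 → 6 → 4, so m(3) = 4.
  α_4 = 4: Horner steps 6 → 12 → 8, so m(4) = 8.
  α_5 = 2: Horner steps 6 → 0 → 12, so m(2) = 12.
  α_6 = 5: Horner steps 6 → 5 → 11, so m(5) = 11.
Codeword c = [0, 0, 4, 8, 12, 11] ∈ F_13^6.


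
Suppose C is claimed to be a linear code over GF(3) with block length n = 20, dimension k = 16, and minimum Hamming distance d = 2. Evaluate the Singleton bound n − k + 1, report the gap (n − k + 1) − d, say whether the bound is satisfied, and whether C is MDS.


Singleton RHS = n − k + 1 = 5, slack = 3, bound satisfied, not MDS.

Singleton bound: d ≤ n − k + 1.
Here n = 20, k = 16, so n − k + 1 = 5.
Given d = 2, check d ≤ 5: YES.
Slack = (n − k + 1) − d = 3.
The code is NOT MDS (slack = 3 > 0).
Description: the claimed parameters are [20, 16, 2]_3; such a code would be non-MDS.


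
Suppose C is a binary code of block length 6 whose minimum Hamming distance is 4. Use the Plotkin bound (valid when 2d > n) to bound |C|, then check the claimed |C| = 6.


Plotkin bound M ≤ 4; given |C| = 6 > bound (violated).

Check applicability: 2d = 8, n = 6.
2d − n = 2 > 0, so Plotkin applies.
Compute d/(2d−n) = 4/2 ≈ 2.0000.
⌊d/(2d−n)⌋ = 2.
Plotkin bound: M ≤ 2·2 = 4.
Given |C| = 6, check: VIOLATED.
This |C| is above the Plotkin bound, so no binary code with n = 6, d = 4 and 6 codewords exists.


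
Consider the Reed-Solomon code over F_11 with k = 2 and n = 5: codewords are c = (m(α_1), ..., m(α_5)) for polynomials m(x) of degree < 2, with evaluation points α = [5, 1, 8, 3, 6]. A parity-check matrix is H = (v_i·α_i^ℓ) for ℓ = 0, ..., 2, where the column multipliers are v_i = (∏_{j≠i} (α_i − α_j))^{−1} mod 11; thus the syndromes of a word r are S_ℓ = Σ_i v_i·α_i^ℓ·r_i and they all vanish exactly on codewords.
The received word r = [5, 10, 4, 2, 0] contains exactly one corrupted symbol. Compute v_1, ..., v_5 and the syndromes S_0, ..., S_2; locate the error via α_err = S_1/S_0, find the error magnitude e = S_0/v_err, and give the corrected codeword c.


S = (7, 9, 10), error at position 5, error magnitude e = 10, c = [5, 10, 4, 2, 1].

Step 1: column multipliers v_i = (∏_{j≠i}(α_i − α_j))^{−1} mod 11.
  i = 1 (α = 5): (5−1)(5−8)(5−3)(5−6) = 4·(−3)·2·(−1) = 24 ≡ 2, so v_1 = 2^{−1} = 6 (mod 11).
  i = 2 (α = 1): (1−5)(1−8)(1−3)(1−6) = (−4)·(−7)·(−2)·(−5) = 280 ≡ 5, so v_2 = 5^{−1} = 9 (mod 11).
  i = 3 (α = 8): (8−5)(8−1)(8−3)(8−6) = 3·7·5·2 = 210 ≡ 1, so v_3 = 1^{−1} = 1 (mod 11).
  i = 4 (α = 3): (3−5)(3−1)(3−8)(3−6) = (−2)·2·(−5)·(−3) = −60 ≡ 6, so v_4 = 6^{−1} = 2 (mod 11).
  i = 5 (α = 6): (6−5)(6−1)(6−8)(6−3) = 1·5·(−2)·3 = −30 ≡ 3, so v_5 = 3^{−1} = 4 (mod 11).
  v = [6, 9, 1, 2, 4].
Step 2: syndromes of r = [5, 10, 4, 2, 0] (all sums mod 11).
  S_0 = Σ v_i r_i = 6·5 + 9·10 + 1·4 + 2·2 + 4·0 = 128 ≡ 7.
  S_1 = Σ v_i α_i r_i = 6·5·5 + 9·1·10 + 1·8·4 + 2·3·2 + 4·6·0 = 284 ≡ 9.
  α_i^2 mod 11 = [3, 1, 9, 9, 3].
  S_2 = Σ v_i α_i^2 r_i = 6·3·5 + 9·1·10 + 1·9·4 + 2·9·2 + 4·3·0 = 252 ≡ 10.
  S = (7, 9, 10) ≠ 0, so r is not a codeword (an error is present).
Step 3: locate the error. For a single error e at position i, S_ℓ = v_i·e·α_i^ℓ, so α_err = S_1/S_0.
  S_0^{−1} = 7^{−1} = 8 (mod 11), so α_err = 9·8 = 72 ≡ 6 = α_5. Error position i = 5.
  Consistency check: S_2/S_1 = 10·5 = 50 ≡ 6 = α_err ✓ (single-error assumption holds).
Step 4: error magnitude e = S_0/v_5 = S_0·∏_{j≠5}(α_5 − α_j) = 7·3 = 21 ≡ 10 (mod 11).
Step 5: correct position 5: c_5 = r_5 − e = 0 − 10 ≡ 1 (mod 11). Hence c = [5, 10, 4, 2, 1].
  Check: interpolating c through the α_i gives m(x) = 3 + 7·x (degree < 2) with m(α_i) = c_i for every i, so c is indeed a codeword.


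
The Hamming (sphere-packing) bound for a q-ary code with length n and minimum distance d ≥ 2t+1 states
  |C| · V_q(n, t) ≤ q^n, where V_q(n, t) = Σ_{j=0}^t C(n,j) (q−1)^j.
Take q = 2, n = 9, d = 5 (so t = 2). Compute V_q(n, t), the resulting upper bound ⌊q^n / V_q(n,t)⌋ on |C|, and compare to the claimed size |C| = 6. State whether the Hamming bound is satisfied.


V_q(n, t) = 46, q^n = 512, Hamming bound = 11, |C| = 6 ≤ bound (satisfied).

Step 1: Compute V_q(n, t) = Σ_{j=0}^2 C(n, j) (q−1)^j.
  j = 0: C(9,0)·(1)^0 = 1·1 = 1.
  j = 1: C(9,1)·(1)^1 = 9·1 = 9.
  j = 2: C(9,2)·(1)^2 = 36·1 = 36.
  V_q(n, t) = 1 + 9 + 36 = 46.
Step 2: q^n = 2^9 = 512.
Step 3: Hamming bound ⌊q^n / V_q(n,t)⌋ = ⌊512/46⌋ = 11.
Step 4: Compare |C| = 6 to 11: satisfied.
The claimed |C| lies below the Hamming bound.


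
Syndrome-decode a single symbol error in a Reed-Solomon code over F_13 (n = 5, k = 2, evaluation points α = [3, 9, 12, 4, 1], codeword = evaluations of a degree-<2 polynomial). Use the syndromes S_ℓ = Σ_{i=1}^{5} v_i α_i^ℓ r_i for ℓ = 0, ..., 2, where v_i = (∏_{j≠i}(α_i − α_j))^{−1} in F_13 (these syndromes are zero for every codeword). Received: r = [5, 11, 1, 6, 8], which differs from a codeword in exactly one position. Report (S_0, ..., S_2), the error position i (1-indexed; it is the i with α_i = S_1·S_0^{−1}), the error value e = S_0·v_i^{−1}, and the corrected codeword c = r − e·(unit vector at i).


S = (12, 12, 12), error at position 5, error magnitude e = 5, c = [5, 11, 1, 6, 3].

Step 1: column multipliers v_i = (∏_{j≠i}(α_i − α_j))^{−1} mod 13.
  i = 1 (α = 3): (3−9)(3−12)(3−4)(3−1) = (−6)·(−9)·(−1)·2 = −108 ≡ 9, so v_1 = 9^{−1} = 3 (mod 13).
  i = 2 (α = 9): (9−3)(9−12)(9−4)(9−1) = 6·(−3)·5·8 = −720 ≡ 8, so v_2 = 8^{−1} = 5 (mod 13).
  i = 3 (α = 12): (12−3)(12−9)(12−4)(12−1) = 9·3·8·11 = 2376 ≡ 10, so v_3 = 10^{−1} = 4 (mod 13).
  i = 4 (α = 4): (4−3)(4−9)(4−12)(4−1) = 1·(−5)·(−8)·3 = 120 ≡ 3, so v_4 = 3^{−1} = 9 (mod 13).
  i = 5 (α = 1): (1−3)(1−9)(1−12)(1−4) = (−2)·(−8)·(−11)·(−3) = 528 ≡ 8, so v_5 = 8^{−1} = 5 (mod 13).
  v = [3, 5, 4, 9, 5].
Step 2: syndromes of r = [5, 11, 1, 6, 8] (all sums mod 13).
  S_0 = Σ v_i r_i = 3·5 + 5·11 + 4·1 + 9·6 + 5·8 = 168 ≡ 12.
  S_1 = Σ v_i α_i r_i = 3·3·5 + 5·9·11 + 4·12·1 + 9·4·6 + 5·1·8 = 844 ≡ 12.
  α_i^2 mod 13 = [9, 3, 1, 3, 1].
  S_2 = Σ v_i α_i^2 r_i = 3·9·5 + 5·3·11 + 4·1·1 + 9·3·6 + 5·1·8 = 506 ≡ 12.
  S = (12, 12, 12) ≠ 0, so r is not a codeword (an error is present).
Step 3: locate the error. For a single error e at position i, S_ℓ = v_i·e·α_i^ℓ, so α_err = S_1/S_0.
  S_0^{−1} = 12^{−1} = 12 (mod 13), so α_err = 12·12 = 144 ≡ 1 = α_5. Error position i = 5.
  Consistency check: S_2/S_1 = 12·12 = 144 ≡ 1 = α_err ✓ (single-error assumption holds).
Step 4: error magnitude e = S_0/v_5 = S_0·∏_{j≠5}(α_5 − α_j) = 12·8 = 96 ≡ 5 (mod 13).
Step 5: correct position 5: c_5 = r_5 − e = 8 − 5 ≡ 3 (mod 13). Hence c = [5, 11, 1, 6, 3].
  Check: interpolating c through the α_i gives m(x) = 2 + 1·x (degree < 2) with m(α_i) = c_i for every i, so c is indeed a codeword.


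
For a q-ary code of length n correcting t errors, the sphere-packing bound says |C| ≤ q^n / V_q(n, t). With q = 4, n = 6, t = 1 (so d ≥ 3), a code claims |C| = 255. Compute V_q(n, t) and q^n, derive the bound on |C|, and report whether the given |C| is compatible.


V_q(n, t) = 19, q^n = 4096, Hamming bound = 215, |C| = 255 > bound (violated).

Step 1: Compute V_q(n, t) = Σ_{j=0}^1 C(n, j) (q−1)^j.
  j = 0: C(6,0)·(3)^0 = 1·1 = 1.
  j = 1: C(6,1)·(3)^1 = 6·3 = 18.
  V_q(n, t) = 1 + 18 = 19.
Step 2: q^n = 4^6 = 4096.
Step 3: Hamming bound ⌊q^n / V_q(n,t)⌋ = ⌊4096/19⌋ = 215.
Step 4: Compare |C| = 255 to 215: violated.
The claimed |C| lies above the Hamming bound, so no 4-ary code of length 6 with d ≥ 3 can have 255 codewords.


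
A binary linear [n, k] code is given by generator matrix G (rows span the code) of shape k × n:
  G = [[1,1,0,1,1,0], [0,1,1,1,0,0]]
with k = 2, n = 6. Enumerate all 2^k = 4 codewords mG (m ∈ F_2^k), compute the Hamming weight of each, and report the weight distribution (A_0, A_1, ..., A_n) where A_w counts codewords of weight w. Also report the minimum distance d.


Weight distribution: A_0 = 1, A_3 = 2, A_4 = 1. Minimum distance d = 3.

Enumerate all 2^2 = 4 messages m ∈ F_2^2.
For each, compute codeword c = mG in F_2^6, then tally its weight.
  m = 00 → c = 000000, weight = 0.
  m = 10 → c = 110110, weight = 4.
  m = 01 → c = 011100, weight = 3.
  m = 11 → c = 101010, weight = 3.
Tally weights:
  weight 0: 1 codewords.
  weight 3: 2 codewords.
  weight 4: 1 codewords.
Minimum distance d = smallest w > 0 with A_w > 0 = 3.
Sanity: Σ A_w = 4 = 2^2 = 4 ✓.


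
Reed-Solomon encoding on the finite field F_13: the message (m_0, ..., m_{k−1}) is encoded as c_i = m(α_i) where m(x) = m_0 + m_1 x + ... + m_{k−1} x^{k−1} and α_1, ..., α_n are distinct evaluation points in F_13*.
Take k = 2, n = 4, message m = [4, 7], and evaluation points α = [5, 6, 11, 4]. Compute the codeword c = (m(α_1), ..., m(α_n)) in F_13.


c = [0, 7, 3, 6]

Message polynomial: m(x) = 4 + 7·x (mod 13).
For each evaluation point α_i, compute m(α_i) mod 13:
  α_1 = 5: Horner steps 7 → 0, so m(5) = 0.
  α_2 = 6: Horner steps 7 → 7, so m(6) = 7.
  α_3 = 11: Horner steps 7 → 3, so m(11) = 3.
  α_4 = 4: Horner steps 7 → 6, so m(4) = 6.
Codeword c = [0, 7, 3, 6] ∈ F_13^4.


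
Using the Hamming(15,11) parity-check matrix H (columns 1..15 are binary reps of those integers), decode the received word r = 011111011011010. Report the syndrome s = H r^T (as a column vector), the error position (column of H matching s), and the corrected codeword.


s = (1, 1, 1, 0)^T, error position = 14, corrected codeword c = 011111011011000

Compute s = H r^T mod 2 one row at a time:
  s_1 = 1 + 1 + 0 + 1 + 1 + 0 + 1 + 0 = 5 ≡ 1 (mod 2).
  s_2 = 1 + 1 + 1 + 0 + 1 + 0 + 1 + 0 = 5 ≡ 1 (mod 2).
  s_3 = 1 + 1 + 1 + 0 + 0 + 1 + 1 + 0 = 5 ≡ 1 (mod 2).
  s_4 = 0 + 1 + 1 + 0 + 1 + 1 + 0 + 0 = 4 ≡ 0 (mod 2).
s = (1, 1, 1, 0)^T — this equals column 14 of H (binary 1110), so error is at position 14.
Correct: flip bit 14 of r = 011111011011010 to get c = 011111011011000.


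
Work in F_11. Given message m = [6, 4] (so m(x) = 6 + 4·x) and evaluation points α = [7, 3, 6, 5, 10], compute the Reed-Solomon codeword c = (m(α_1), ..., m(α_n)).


c = [1, 7, 8, 4, 2]

Message polynomial: m(x) = 6 + 4·x (mod 11).
For each evaluation point α_i, compute m(α_i) mod 11:
  α_1 = 7: Horner steps 4 → 1, so m(7) = 1.
  α_2 = 3: Horner steps 4 → 7, so m(3) = 7.
  α_3 = 6: Horner steps 4 → 8, so m(6) = 8.
  α_4 = 5: Horner steps 4 → 4, so m(5) = 4.
  α_5 = 10: Horner steps 4 → 2, so m(10) = 2.
Codeword c = [1, 7, 8, 4, 2] ∈ F_11^5.


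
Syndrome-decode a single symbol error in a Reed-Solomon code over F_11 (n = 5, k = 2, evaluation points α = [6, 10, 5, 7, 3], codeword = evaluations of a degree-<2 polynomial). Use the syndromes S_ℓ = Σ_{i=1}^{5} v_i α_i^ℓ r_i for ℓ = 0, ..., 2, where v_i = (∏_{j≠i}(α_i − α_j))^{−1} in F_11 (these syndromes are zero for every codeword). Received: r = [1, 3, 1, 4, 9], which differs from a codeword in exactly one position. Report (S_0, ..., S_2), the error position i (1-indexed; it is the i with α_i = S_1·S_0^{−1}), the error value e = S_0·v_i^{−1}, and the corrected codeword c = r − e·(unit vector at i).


S = (4, 2, 1), error at position 1, error magnitude e = 4, c = [8, 3, 1, 4, 9].

Step 1: column multipliers v_i = (∏_{j≠i}(α_i − α_j))^{−1} mod 11.
  i = 1 (α = 6): (6−10)(6−5)(6−7)(6−3) = (−4)·1·(−1)·3 = 12 ≡ 1, so v_1 = 1^{−1} = 1 (mod 11).
  i = 2 (α = 10): (10−6)(10−5)(10−7)(10−3) = 4·5·3·7 = 420 ≡ 2, so v_2 = 2^{−1} = 6 (mod 11).
  i = 3 (α = 5): (5−6)(5−10)(5−7)(5−3) = (−1)·(−5)·(−2)·2 = −20 ≡ 2, so v_3 = 2^{−1} = 6 (mod 11).
  i = 4 (α = 7): (7−6)(7−10)(7−5)(7−3) = 1·(−3)·2·4 = −24 ≡ 9, so v_4 = 9^{−1} = 5 (mod 11).
  i = 5 (α = 3): (3−6)(3−10)(3−5)(3−7) = (−3)·(−7)·(−2)·(−4) = 168 ≡ 3, so v_5 = 3^{−1} = 4 (mod 11).
  v = [1, 6, 6, 5, 4].
Step 2: syndromes of r = [1, 3, 1, 4, 9] (all sums mod 11).
  S_0 = Σ v_i r_i = 1·1 + 6·3 + 6·1 + 5·4 + 4·9 = 81 ≡ 4.
  S_1 = Σ v_i α_i r_i = 1·6·1 + 6·10·3 + 6·5·1 + 5·7·4 + 4·3·9 = 464 ≡ 2.
  α_i^2 mod 11 = [3, 1, 3, 5, 9].
  S_2 = Σ v_i α_i^2 r_i = 1·3·1 + 6·1·3 + 6·3·1 + 5·5·4 + 4·9·9 = 463 ≡ 1.
  S = (4, 2, 1) ≠ 0, so r is not a codeword (an error is present).
Step 3: locate the error. For a single error e at position i, S_ℓ = v_i·e·α_i^ℓ, so α_err = S_1/S_0.
  S_0^{−1} = 4^{−1} = 3 (mod 11), so α_err = 2·3 = 6 ≡ 6 = α_1. Error position i = 1.
  Consistency check: S_2/S_1 = 1·6 = 6 ≡ 6 = α_err ✓ (single-error assumption holds).
Step 4: error magnitude e = S_0/v_1 = S_0·∏_{j≠1}(α_1 − α_j) = 4·1 = 4 ≡ 4 (mod 11).
Step 5: correct position 1: c_1 = r_1 − e = 1 − 4 ≡ 8 (mod 11). Hence c = [8, 3, 1, 4, 9].
  Check: interpolating c through the α_i gives m(x) = 10 + 7·x (degree < 2) with m(α_i) = c_i for every i, so c is indeed a codeword.


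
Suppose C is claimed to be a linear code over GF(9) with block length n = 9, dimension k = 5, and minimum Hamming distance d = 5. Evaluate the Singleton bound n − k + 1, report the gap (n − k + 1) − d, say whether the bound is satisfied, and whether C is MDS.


Singleton RHS = n − k + 1 = 5, slack = 0, bound satisfied, MDS.

Singleton bound: d ≤ n − k + 1.
Here n = 9, k = 5, so n − k + 1 = 5.
Given d = 5, check d ≤ 5: YES.
Slack = (n − k + 1) − d = 0.
The code is MDS (slack = 0).
Description: the claimed parameters are [9, 5, 5]_9; such a code would be MDS (meets Singleton bound).


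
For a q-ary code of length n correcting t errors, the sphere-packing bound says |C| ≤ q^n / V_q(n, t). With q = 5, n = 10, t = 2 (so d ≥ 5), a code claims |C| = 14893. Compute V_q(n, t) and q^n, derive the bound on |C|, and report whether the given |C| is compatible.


V_q(n, t) = 761, q^n = 9765625, Hamming bound = 12832, |C| = 14893 > bound (violated).

Step 1: Compute V_q(n, t) = Σ_{j=0}^2 C(n, j) (q−1)^j.
  j = 0: C(10,0)·(4)^0 = 1·1 = 1.
  j = 1: C(10,1)·(4)^1 = 10·4 = 40.
  j = 2: C(10,2)·(4)^2 = 45·16 = 720.
  V_q(n, t) = 1 + 40 + 720 = 761.
Step 2: q^n = 5^10 = 9765625.
Step 3: Hamming bound ⌊q^n / V_q(n,t)⌋ = ⌊9765625/761⌋ = 12832.
Step 4: Compare |C| = 14893 to 12832: violated.
The claimed |C| lies above the Hamming bound, so no 5-ary code of length 10 with d ≥ 5 can have 14893 codewords.


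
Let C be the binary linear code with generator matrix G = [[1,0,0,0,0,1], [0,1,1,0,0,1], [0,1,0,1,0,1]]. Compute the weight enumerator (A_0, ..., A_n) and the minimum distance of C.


Weight distribution: A_0 = 1, A_2 = 2, A_3 = 4, A_4 = 1. Minimum distance d = 2.

Enumerate all 2^3 = 8 messages m ∈ F_2^3.
For each, compute codeword c = mG in F_2^6, then tally its weight.
  m = 000 → c = 000000, weight = 0.
  m = 100 → c = 100001, weight = 2.
  m = 010 → c = 011001, weight = 3.
  m = 110 → c = 111000, weight = 3.
  m = 001 → c = 010101, weight = 3.
  m = 101 → c = 110100, weight = 3.
  m = 011 → c = 001100, weight = 2.
  m = 111 → c = 101101, weight = 4.
Tally weights:
  weight 0: 1 codewords.
  weight 2: 2 codewords.
  weight 3: 4 codewords.
  weight 4: 1 codewords.
Minimum distance d = smallest w > 0 with A_w > 0 = 2.
Sanity: Σ A_w = 8 = 2^3 = 8 ✓.


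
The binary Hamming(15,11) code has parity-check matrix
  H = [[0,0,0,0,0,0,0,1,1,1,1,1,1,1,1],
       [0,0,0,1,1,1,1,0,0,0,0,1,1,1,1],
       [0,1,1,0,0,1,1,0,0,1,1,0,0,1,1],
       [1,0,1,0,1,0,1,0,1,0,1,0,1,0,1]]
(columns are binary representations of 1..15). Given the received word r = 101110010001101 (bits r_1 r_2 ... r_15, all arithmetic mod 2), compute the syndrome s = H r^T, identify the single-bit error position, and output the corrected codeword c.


s = (0, 1, 0, 1)^T, error position = 5, corrected codeword c = 101100010001101

Compute s = H r^T mod 2 one row at a time:
  s_1 = 1 + 0 + 0 + 0 + 1 + 1 + 0 + 1 = 4 ≡ 0 (mod 2).
  s_2 = 1 + 1 + 0 + 0 + 1 + 1 + 0 + 1 = 5 ≡ 1 (mod 2).
  s_3 = 0 + 1 + 0 + 0 + 0 + 0 + 0 + 1 = 2 ≡ 0 (mod 2).
  s_4 = 1 + 1 + 1 + 0 + 0 + 0 + 1 + 1 = 5 ≡ 1 (mod 2).
s = (0, 1, 0, 1)^T — this equals column 5 of H (binary 0101), so error is at position 5.
Correct: flip bit 5 of r = 101110010001101 to get c = 101100010001101.


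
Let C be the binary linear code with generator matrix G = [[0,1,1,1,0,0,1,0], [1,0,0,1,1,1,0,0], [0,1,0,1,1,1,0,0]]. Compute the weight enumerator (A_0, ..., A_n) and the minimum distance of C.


Weight distribution: A_0 = 1, A_2 = 1, A_4 = 5, A_6 = 1. Minimum distance d = 2.

Enumerate all 2^3 = 8 messages m ∈ F_2^3.
For each, compute codeword c = mG in F_2^8, then tally its weight.
  m = 000 → c = 00000000, weight = 0.
  m = 100 → c = 01110010, weight = 4.
  m = 010 → c = 10011100, weight = 4.
  m = 110 → c = 11101110, weight = 6.
  m = 001 → c = 01011100, weight = 4.
  m = 101 → c = 00101110, weight = 4.
  m = 011 → c = 11000000, weight = 2.
  m = 111 → c = 10110010, weight = 4.
Tally weights:
  weight 0: 1 codewords.
  weight 2: 1 codewords.
  weight 4: 5 codewords.
  weight 6: 1 codewords.
Minimum distance d = smallest w > 0 with A_w > 0 = 2.
Sanity: Σ A_w = 8 = 2^3 = 8 ✓.


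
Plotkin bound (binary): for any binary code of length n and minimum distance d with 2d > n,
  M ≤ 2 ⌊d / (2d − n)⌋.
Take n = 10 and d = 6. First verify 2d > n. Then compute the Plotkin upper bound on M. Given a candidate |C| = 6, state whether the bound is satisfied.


Plotkin bound M ≤ 6; given |C| = 6 ≤ bound (satisfied).

Check applicability: 2d = 12, n = 10.
2d − n = 2 > 0, so Plotkin applies.
Compute d/(2d−n) = 6/2 ≈ 3.0000.
⌊d/(2d−n)⌋ = 3.
Plotkin bound: M ≤ 2·3 = 6.
Given |C| = 6, check: satisfied.
This |C| is at the Plotkin bound.


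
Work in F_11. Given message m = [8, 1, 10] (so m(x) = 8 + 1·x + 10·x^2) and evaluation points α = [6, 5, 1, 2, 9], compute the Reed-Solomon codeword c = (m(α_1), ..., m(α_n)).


c = [0, 10, 8, 6, 2]

Message polynomial: m(x) = 8 + 1·x + 10·x^2 (mod 11).
For each evaluation point α_i, compute m(α_i) mod 11:
  α_1 = 6: Horner steps 10 → 6 → 0, so m(6) = 0.
  α_2 = 5: Horner steps 10 → 7 → 10, so m(5) = 10.
  α_3 = 1: Horner steps 10 → 0 → 8, so m(1) = 8.
  α_4 = 2: Horner steps 10 → 10 → 6, so m(2) = 6.
  α_5 = 9: Horner steps 10 → 3 → 2, so m(9) = 2.
Codeword c = [0, 10, 8, 6, 2] ∈ F_11^5.


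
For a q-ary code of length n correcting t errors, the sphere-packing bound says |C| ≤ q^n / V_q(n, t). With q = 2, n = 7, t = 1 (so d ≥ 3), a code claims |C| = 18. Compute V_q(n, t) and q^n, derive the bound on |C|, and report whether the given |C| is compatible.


V_q(n, t) = 8, q^n = 128, Hamming bound = 16, |C| = 18 > bound (violated).

Step 1: Compute V_q(n, t) = Σ_{j=0}^1 C(n, j) (q−1)^j.
  j = 0: C(7,0)·(1)^0 = 1·1 = 1.
  j = 1: C(7,1)·(1)^1 = 7·1 = 7.
  V_q(n, t) = 1 + 7 = 8.
Step 2: q^n = 2^7 = 128.
Step 3: Hamming bound ⌊q^n / V_q(n,t)⌋ = ⌊128/8⌋ = 16.
Step 4: Compare |C| = 18 to 16: violated.
The claimed |C| lies above the Hamming bound, so no 2-ary code of length 7 with d ≥ 3 can have 18 codewords.


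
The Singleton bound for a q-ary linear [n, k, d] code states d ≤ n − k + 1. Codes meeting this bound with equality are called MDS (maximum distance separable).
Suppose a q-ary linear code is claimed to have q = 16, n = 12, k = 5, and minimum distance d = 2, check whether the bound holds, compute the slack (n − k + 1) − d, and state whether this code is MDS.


Singleton RHS = n − k + 1 = 8, slack = 6, bound satisfied, not MDS.

Singleton bound: d ≤ n − k + 1.
Here n = 12, k = 5, so n − k + 1 = 8.
Given d = 2, check d ≤ 8: YES.
Slack = (n − k + 1) − d = 6.
The code is NOT MDS (slack = 6 > 0).
Description: the claimed parameters are [12, 5, 2]_16; such a code would be non-MDS.


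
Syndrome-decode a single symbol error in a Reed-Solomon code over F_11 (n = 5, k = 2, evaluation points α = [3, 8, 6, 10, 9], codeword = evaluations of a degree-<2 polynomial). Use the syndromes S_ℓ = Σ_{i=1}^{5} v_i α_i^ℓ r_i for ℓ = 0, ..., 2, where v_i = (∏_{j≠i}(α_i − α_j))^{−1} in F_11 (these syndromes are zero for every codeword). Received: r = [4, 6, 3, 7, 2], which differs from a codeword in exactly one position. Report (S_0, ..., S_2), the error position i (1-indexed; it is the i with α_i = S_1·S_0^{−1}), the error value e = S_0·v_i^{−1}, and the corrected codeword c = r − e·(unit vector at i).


S = (9, 2, 9), error at position 4, error magnitude e = 9, c = [4, 6, 3, 9, 2].

Step 1: column multipliers v_i = (∏_{j≠i}(α_i − α_j))^{−1} mod 11.
  i = 1 (α = 3): (3−8)(3−6)(3−10)(3−9) = (−5)·(−3)·(−7)·(−6) = 630 ≡ 3, so v_1 = 3^{−1} = 4 (mod 11).
  i = 2 (α = 8): (8−3)(8−6)(8−10)(8−9) = 5·2·(−2)·(−1) = 20 ≡ 9, so v_2 = 9^{−1} = 5 (mod 11).
  i = 3 (α = 6): (6−3)(6−8)(6−10)(6−9) = 3·(−2)·(−4)·(−3) = −72 ≡ 5, so v_3 = 5^{−1} = 9 (mod 11).
  i = 4 (α = 10): (10−3)(10−8)(10−6)(10−9) = 7·2·4·1 = 56 ≡ 1, so v_4 = 1^{−1} = 1 (mod 11).
  i = 5 (α = 9): (9−3)(9−8)(9−6)(9−10) = 6·1·3·(−1) = −18 ≡ 4, so v_5 = 4^{−1} = 3 (mod 11).
  v = [4, 5, 9, 1, 3].
Step 2: syndromes of r = [4, 6, 3, 7, 2] (all sums mod 11).
  S_0 = Σ v_i r_i = 4·4 + 5·6 + 9·3 + 1·7 + 3·2 = 86 ≡ 9.
  S_1 = Σ v_i α_i r_i = 4·3·4 + 5·8·6 + 9·6·3 + 1·10·7 + 3·9·2 = 574 ≡ 2.
  α_i^2 mod 11 = [9, 9, 3, 1, 4].
  S_2 = Σ v_i α_i^2 r_i = 4·9·4 + 5·9·6 + 9·3·3 + 1·1·7 + 3·4·2 = 526 ≡ 9.
  S = (9, 2, 9) ≠ 0, so r is not a codeword (an error is present).
Step 3: locate the error. For a single error e at position i, S_ℓ = v_i·e·α_i^ℓ, so α_err = S_1/S_0.
  S_0^{−1} = 9^{−1} = 5 (mod 11), so α_err = 2·5 = 10 ≡ 10 = α_4. Error position i = 4.
  Consistency check: S_2/S_1 = 9·6 = 54 ≡ 10 = α_err ✓ (single-error assumption holds).
Step 4: error magnitude e = S_0/v_4 = S_0·∏_{j≠4}(α_4 − α_j) = 9·1 = 9 ≡ 9 (mod 11).
Step 5: correct position 4: c_4 = r_4 − e = 7 − 9 ≡ 9 (mod 11). Hence c = [4, 6, 3, 9, 2].
  Check: interpolating c through the α_i gives m(x) = 5 + 7·x (degree < 2) with m(α_i) = c_i for every i, so c is indeed a codeword.


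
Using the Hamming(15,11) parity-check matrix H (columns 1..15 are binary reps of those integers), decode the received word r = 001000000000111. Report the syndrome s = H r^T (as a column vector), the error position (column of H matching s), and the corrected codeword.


s = (1, 1, 1, 1)^T, error position = 15, corrected codeword c = 001000000000110

Compute s = H r^T mod 2 one row at a time:
  s_1 = 0 + 0 + 0 + 0 + 0 + 1 + 1 + 1 = 3 ≡ 1 (mod 2).
  s_2 = 0 + 0 + 0 + 0 + 0 + 1 + 1 + 1 = 3 ≡ 1 (mod 2).
  s_3 = 0 + 1 + 0 + 0 + 0 + 0 + 1 + 1 = 3 ≡ 1 (mod 2).
  s_4 = 0 + 1 + 0 + 0 + 0 + 0 + 1 + 1 = 3 ≡ 1 (mod 2).
s = (1, 1, 1, 1)^T — this equals column 15 of H (binary 1111), so error is at position 15.
Correct: flip bit 15 of r = 001000000000111 to get c = 001000000000110.


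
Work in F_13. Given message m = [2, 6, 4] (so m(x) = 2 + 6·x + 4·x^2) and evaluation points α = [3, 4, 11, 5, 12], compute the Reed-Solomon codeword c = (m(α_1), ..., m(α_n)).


c = [4, 12, 6, 2, 0]

Message polynomial: m(x) = 2 + 6·x + 4·x^2 (mod 13).
For each evaluation point α_i, compute m(α_i) mod 13:
  α_1 = 3: Horner steps 4 → 5 → 4, so m(3) = 4.
  α_2 = 4: Horner steps 4 → 9 → 12, so m(4) = 12.
  α_3 = 11: Horner steps 4 → 11 → 6, so m(11) = 6.
  α_4 = 5: Horner steps 4 → 0 → 2, so m(5) = 2.
  α_5 = 12: Horner steps 4 → 2 → 0, so m(12) = 0.
Codeword c = [4, 12, 6, 2, 0] ∈ F_13^5.


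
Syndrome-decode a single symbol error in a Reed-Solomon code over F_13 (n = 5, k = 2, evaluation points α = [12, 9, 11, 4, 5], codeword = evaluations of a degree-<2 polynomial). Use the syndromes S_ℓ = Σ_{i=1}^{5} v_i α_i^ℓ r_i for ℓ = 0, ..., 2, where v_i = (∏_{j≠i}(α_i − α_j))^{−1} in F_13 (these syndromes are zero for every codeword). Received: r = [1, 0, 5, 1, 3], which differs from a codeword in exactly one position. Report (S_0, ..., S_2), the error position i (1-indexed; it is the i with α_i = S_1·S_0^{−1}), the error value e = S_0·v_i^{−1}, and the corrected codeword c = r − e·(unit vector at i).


S = (1, 4, 3), error at position 4, error magnitude e = 7, c = [1, 0, 5, 7, 3].

Step 1: column multipliers v_i = (∏_{j≠i}(α_i − α_j))^{−1} mod 13.
  i = 1 (α = 12): (12−9)(12−11)(12−4)(12−5) = 3·1·8·7 = 168 ≡ 12, so v_1 = 12^{−1} = 12 (mod 13).
  i = 2 (α = 9): (9−12)(9−11)(9−4)(9−5) = (−3)·(−2)·5·4 = 120 ≡ 3, so v_2 = 3^{−1} = 9 (mod 13).
  i = 3 (α = 11): (11−12)(11−9)(11−4)(11−5) = (−1)·2·7·6 = −84 ≡ 7, so v_3 = 7^{−1} = 2 (mod 13).
  i = 4 (α = 4): (4−12)(4−9)(4−11)(4−5) = (−8)·(−5)·(−7)·(−1) = 280 ≡ 7, so v_4 = 7^{−1} = 2 (mod 13).
  i = 5 (α = 5): (5−12)(5−9)(5−11)(5−4) = (−7)·(−4)·(−6)·1 = −168 ≡ 1, so v_5 = 1^{−1} = 1 (mod 13).
  v = [12, 9, 2, 2, 1].
Step 2: syndromes of r = [1, 0, 5, 1, 3] (all sums mod 13).
  S_0 = Σ v_i r_i = 12·1 + 9·0 + 2·5 + 2·1 + 1·3 = 27 ≡ 1.
  S_1 = Σ v_i α_i r_i = 12·12·1 + 9·9·0 + 2·11·5 + 2·4·1 + 1·5·3 = 277 ≡ 4.
  α_i^2 mod 13 = [1, 3, 4, 3, 12].
  S_2 = Σ v_i α_i^2 r_i = 12·1·1 + 9·3·0 + 2·4·5 + 2·3·1 + 1·12·3 = 94 ≡ 3.
  S = (1, 4, 3) ≠ 0, so r is not a codeword (an error is present).
Step 3: locate the error. For a single error e at position i, S_ℓ = v_i·e·α_i^ℓ, so α_err = S_1/S_0.
  S_0^{−1} = 1^{−1} = 1 (mod 13), so α_err = 4·1 = 4 ≡ 4 = α_4. Error position i = 4.
  Consistency check: S_2/S_1 = 3·10 = 30 ≡ 4 = α_err ✓ (single-error assumption holds).
Step 4: error magnitude e = S_0/v_4 = S_0·∏_{j≠4}(α_4 − α_j) = 1·7 = 7 ≡ 7 (mod 13).
Step 5: correct position 4: c_4 = r_4 − e = 1 − 7 ≡ 7 (mod 13). Hence c = [1, 0, 5, 7, 3].
  Check: interpolating c through the α_i gives m(x) = 10 + 9·x (degree < 2) with m(α_i) = c_i for every i, so c is indeed a codeword.
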